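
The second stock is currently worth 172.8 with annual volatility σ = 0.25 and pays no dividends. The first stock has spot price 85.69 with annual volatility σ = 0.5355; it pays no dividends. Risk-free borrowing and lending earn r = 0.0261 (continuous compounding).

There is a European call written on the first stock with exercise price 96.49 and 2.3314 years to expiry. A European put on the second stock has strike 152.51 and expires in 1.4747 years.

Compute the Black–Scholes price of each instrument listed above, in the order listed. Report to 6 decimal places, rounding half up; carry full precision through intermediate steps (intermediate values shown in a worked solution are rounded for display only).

price(the first stock call K=96.49) = 25.516358
price(the second stock put K=152.51) = 8.951194

[the first stock call K=96.49]
σ√T = 0.5355·√2.3314 = 0.817651
d₁ = (ln(S/K) + (r+σ²/2)T) / (σ√T) = (ln(85.69/96.49) + (0.0261+0.5355²/2)·2.3314) / 0.817651 = (-0.118703 + 0.395126) / 0.817651 = 0.338069
d₂ = d₁ − σ√T = 0.338069 − 0.817651 = -0.479581
e^{−rT} = 0.940965
N(d₁) = 0.632345,  N(d₂) = 0.315763
price = S·N(d₁) − K·e^{−rT}·N(d₂) = 54.185605 − 28.669247 = 25.516358
[the second stock put K=152.51]
σ√T = 0.25·√1.4747 = 0.303593
d₁ = (ln(S/K) + (r+σ²/2)T) / (σ√T) = (ln(172.8/152.51) + (0.0261+0.25²/2)·1.4747) / 0.303593 = (0.124905 + 0.084574) / 0.303593 = 0.689998
d₂ = d₁ − σ√T = 0.689998 − 0.303593 = 0.386405
e^{−rT} = 0.962242
N(−d₁) = 0.245098,  N(−d₂) = 0.349598
price = K·e^{−rT}·N(−d₂) − S·N(−d₁) = 51.304058 − 42.352864 = 8.951194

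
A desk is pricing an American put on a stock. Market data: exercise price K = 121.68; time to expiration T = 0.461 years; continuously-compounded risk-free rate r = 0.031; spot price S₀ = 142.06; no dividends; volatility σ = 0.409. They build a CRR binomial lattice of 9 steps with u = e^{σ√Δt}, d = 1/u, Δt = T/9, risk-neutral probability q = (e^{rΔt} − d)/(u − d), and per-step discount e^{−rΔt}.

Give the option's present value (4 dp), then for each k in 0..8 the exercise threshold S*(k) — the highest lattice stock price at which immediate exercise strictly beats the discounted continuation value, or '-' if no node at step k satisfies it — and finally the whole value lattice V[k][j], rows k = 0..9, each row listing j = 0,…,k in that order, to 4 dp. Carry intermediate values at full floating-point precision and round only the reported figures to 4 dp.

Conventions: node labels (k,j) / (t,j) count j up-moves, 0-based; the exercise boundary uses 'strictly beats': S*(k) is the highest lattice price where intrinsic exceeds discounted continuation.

Δt=0.05122  u=1.09699  d=0.91159  q=0.48545  discount=0.99841
step 9 (expiry): payoffs max(K−S,0) = 59.9263 47.3670 32.2534 14.0660 0.0000 0.0000 0.0000 0.0000 0.0000 0.0000
step 8: (k=8,j=0): S=67.7429, K−S=53.9371, hold=53.7440 ⇒ V=53.9371 exercise | (k=8,j=1): S=81.5203, K−S=40.1597, hold=39.9666 ⇒ V=40.1597 exercise | (k=8,j=2): S=98.0997, K−S=23.5803, hold=23.3872 ⇒ V=23.5803 exercise | (k=8,j=3): S=118.0510, K−S=3.6290, hold=7.2262 ⇒ V=7.2262 continue | (k=8,j=4): S=142.0600, K−S=0.0000, hold=0.0000 ⇒ V=0.0000 continue | (k=8,j=5): S=170.9518, K−S=0.0000, hold=0.0000 ⇒ V=0.0000 continue | (k=8,j=6): S=205.7197, K−S=0.0000, hold=0.0000 ⇒ V=0.0000 continue | (k=8,j=7): S=247.5585, K−S=0.0000, hold=0.0000 ⇒ V=0.0000 continue | (k=8,j=8): S=297.9064, K−S=0.0000, hold=0.0000 ⇒ V=0.0000 continue  boundary S*=98.0997
step 7: (k=7,j=0): S=74.3130, K−S=47.3670, hold=47.1739 ⇒ V=47.3670 exercise | (k=7,j=1): S=89.4266, K−S=32.2534, hold=32.0603 ⇒ V=32.2534 exercise | (k=7,j=2): S=107.6140, K−S=14.0660, hold=15.6164 ⇒ V=15.6164 continue | (k=7,j=3): S=129.5003, K−S=0.0000, hold=3.7124 ⇒ V=3.7124 continue | (k=7,j=4): S=155.8378, K−S=0.0000, hold=0.0000 ⇒ V=0.0000 continue | (k=7,j=5): S=187.5317, K−S=0.0000, hold=0.0000 ⇒ V=0.0000 continue | (k=7,j=6): S=225.6715, K−S=0.0000, hold=0.0000 ⇒ V=0.0000 continue | (k=7,j=7): S=271.5681, K−S=0.0000, hold=0.0000 ⇒ V=0.0000 continue  boundary S*=89.4266
step 6: (k=6,j=0): S=81.5203, K−S=40.1597, hold=39.9666 ⇒ V=40.1597 exercise | (k=6,j=1): S=98.0997, K−S=23.5803, hold=24.1387 ⇒ V=24.1387 continue | (k=6,j=2): S=118.0510, K−S=3.6290, hold=9.8220 ⇒ V=9.8220 continue | (k=6,j=3): S=142.0600, K−S=0.0000, hold=1.9072 ⇒ V=1.9072 continue | (k=6,j=4): S=170.9518, K−S=0.0000, hold=0.0000 ⇒ V=0.0000 continue | (k=6,j=5): S=205.7197, K−S=0.0000, hold=0.0000 ⇒ V=0.0000 continue | (k=6,j=6): S=247.5585, K−S=0.0000, hold=0.0000 ⇒ V=0.0000 continue  boundary S*=81.5203
step 5: (k=5,j=0): S=89.4266, K−S=32.2534, hold=32.3310 ⇒ V=32.3310 continue | (k=5,j=1): S=107.6140, K−S=14.0660, hold=17.1614 ⇒ V=17.1614 continue | (k=5,j=2): S=129.5003, K−S=0.0000, hold=5.9703 ⇒ V=5.9703 continue | (k=5,j=3): S=155.8378, K−S=0.0000, hold=0.9798 ⇒ V=0.9798 continue | (k=5,j=4): S=187.5317, K−S=0.0000, hold=0.0000 ⇒ V=0.0000 continue | (k=5,j=5): S=225.6715, K−S=0.0000, hold=0.0000 ⇒ V=0.0000 continue  boundary S*=-
step 4: (k=4,j=0): S=98.0997, K−S=23.5803, hold=24.9274 ⇒ V=24.9274 continue | (k=4,j=1): S=118.0510, K−S=3.6290, hold=11.7101 ⇒ V=11.7101 continue | (k=4,j=2): S=142.0600, K−S=0.0000, hold=3.5421 ⇒ V=3.5421 continue | (k=4,j=3): S=170.9518, K−S=0.0000, hold=0.5034 ⇒ V=0.5034 continue | (k=4,j=4): S=205.7197, K−S=0.0000, hold=0.0000 ⇒ V=0.0000 continue  boundary S*=-
step 3: (k=3,j=0): S=107.6140, K−S=14.0660, hold=18.4817 ⇒ V=18.4817 continue | (k=3,j=1): S=129.5003, K−S=0.0000, hold=7.7327 ⇒ V=7.7327 continue | (k=3,j=2): S=155.8378, K−S=0.0000, hold=2.0636 ⇒ V=2.0636 continue | (k=3,j=3): S=187.5317, K−S=0.0000, hold=0.2586 ⇒ V=0.2586 continue  boundary S*=-
step 2: (k=2,j=0): S=118.0510, K−S=3.6290, hold=13.2426 ⇒ V=13.2426 continue | (k=2,j=1): S=142.0600, K−S=0.0000, hold=4.9728 ⇒ V=4.9728 continue | (k=2,j=2): S=170.9518, K−S=0.0000, hold=1.1855 ⇒ V=1.1855 continue  boundary S*=-
step 1: (k=1,j=0): S=129.5003, K−S=0.0000, hold=9.2134 ⇒ V=9.2134 continue | (k=1,j=1): S=155.8378, K−S=0.0000, hold=3.1293 ⇒ V=3.1293 continue  boundary S*=-
step 0: (k=0,j=0): S=142.0600, K−S=0.0000, hold=6.2500 ⇒ V=6.2500 continue  boundary S*=-

price = 6.2500
boundary = - - - - - - 81.5203 89.4266 98.0997
tree:
6.2500
9.2134 3.1293
13.2426 4.9728 1.1855
18.4817 7.7327 2.0636 0.2586
24.9274 11.7101 3.5421 0.5034 0.0000
32.3310 17.1614 5.9703 0.9798 0.0000 0.0000
40.1597 24.1387 9.8220 1.9072 0.0000 0.0000 0.0000
47.3670 32.2534 15.6164 3.7124 0.0000 0.0000 0.0000 0.0000
53.9371 40.1597 23.5803 7.2262 0.0000 0.0000 0.0000 0.0000 0.0000
59.9263 47.3670 32.2534 14.0660 0.0000 0.0000 0.0000 0.0000 0.0000 0.0000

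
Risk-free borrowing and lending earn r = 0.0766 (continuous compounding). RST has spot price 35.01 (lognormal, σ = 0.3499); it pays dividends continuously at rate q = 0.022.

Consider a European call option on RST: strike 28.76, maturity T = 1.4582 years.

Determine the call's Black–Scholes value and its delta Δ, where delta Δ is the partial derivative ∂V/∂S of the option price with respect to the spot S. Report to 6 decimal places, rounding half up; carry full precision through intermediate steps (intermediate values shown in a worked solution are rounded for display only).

price = 10.086907
Δ = 0.781048

σ√T = 0.3499·√1.4582 = 0.422525
d₁ = (ln(S/K) + (r−q+σ²/2)T) / (σ√T) = (ln(35.01/28.76) + (0.0766−0.022+0.3499²/2)·1.4582) / 0.422525 = (0.196648 + 0.168881) / 0.422525 = 0.865108
d₂ = d₁ − σ√T = 0.865108 − 0.422525 = 0.442582
e^{−rT} = 0.894314
e^{−qT} = 0.968429
N(d₁) = 0.806510,  N(d₂) = 0.670966
Call price V = S·e^{−qT}·N(d₁) − K·e^{−rT}·N(d₂) = 27.344475 − 17.257568 = 10.086907
Δ = e^{−qT}·N(d₁) = 0.781048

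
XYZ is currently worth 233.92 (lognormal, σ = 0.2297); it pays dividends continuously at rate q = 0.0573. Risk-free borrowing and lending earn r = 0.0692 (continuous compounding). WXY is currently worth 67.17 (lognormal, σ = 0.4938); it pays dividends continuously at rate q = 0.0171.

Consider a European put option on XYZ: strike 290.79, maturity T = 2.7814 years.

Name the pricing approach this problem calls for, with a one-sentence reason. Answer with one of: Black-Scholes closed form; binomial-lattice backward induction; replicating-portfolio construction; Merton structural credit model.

framework: Black-Scholes closed form

Key observation: the instrument is a plain European put (strike 290.79) on a lognormal asset; the exact continuous-time formula applies directly.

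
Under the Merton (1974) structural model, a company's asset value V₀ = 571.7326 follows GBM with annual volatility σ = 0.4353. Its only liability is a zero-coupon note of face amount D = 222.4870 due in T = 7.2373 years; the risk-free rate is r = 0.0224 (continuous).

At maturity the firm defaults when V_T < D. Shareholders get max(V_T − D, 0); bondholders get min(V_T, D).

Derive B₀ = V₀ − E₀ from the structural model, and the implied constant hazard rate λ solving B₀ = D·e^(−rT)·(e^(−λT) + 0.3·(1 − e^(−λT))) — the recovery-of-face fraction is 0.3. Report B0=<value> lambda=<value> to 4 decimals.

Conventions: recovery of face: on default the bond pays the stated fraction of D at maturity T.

B0=157.1402 lambda=0.0383

Equity is a call on the firm's assets struck at D = 222.4870:
d₁ = [ln(V₀/D) + (r + σ²/2)T] / (σ√T)
   = [ln(571.7326/222.4870) + (0.0224 + 0.5·0.4353²)·7.2373] / (0.4353·√7.2373)
   = [0.943803 + 0.847799] / 1.171054 = 1.529905
d₂ = d₁ − σ√T = 1.529905 − 1.171054 = 0.358851
N(d₁) = 0.936980,  N(d₂) = 0.640147,  e^(−rT) = 0.850343
E₀ = V₀·N(d₁) − D·e^(−rT)·N(d₂)
   = 571.7326·0.936980 − 222.4870·0.850343·0.640147 = 414.592426
B₀ = V₀ − E₀ = 571.7326 − 414.592426 = 157.140174
e^(−λT) = (B₀·e^(rT)/D − 0.3)/(1 − 0.3) = (157.1402·1.175996/222.4870 − 0.3)/0.7 = 0.75799074
λ = −ln(0.75799074)/7.2373 = 0.038286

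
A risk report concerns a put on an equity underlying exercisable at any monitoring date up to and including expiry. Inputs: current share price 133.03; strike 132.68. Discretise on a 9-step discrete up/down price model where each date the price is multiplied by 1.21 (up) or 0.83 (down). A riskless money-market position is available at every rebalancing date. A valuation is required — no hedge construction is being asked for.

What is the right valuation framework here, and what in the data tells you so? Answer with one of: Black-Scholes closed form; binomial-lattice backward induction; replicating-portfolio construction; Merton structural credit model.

framework: binomial-lattice backward induction

Key observation: the put (strike 132.68 on spot 133.03) is American-style on a 9-step discrete price model, so the early-exercise decision at every node requires stepwise backward valuation — a closed form cannot price the exercise right.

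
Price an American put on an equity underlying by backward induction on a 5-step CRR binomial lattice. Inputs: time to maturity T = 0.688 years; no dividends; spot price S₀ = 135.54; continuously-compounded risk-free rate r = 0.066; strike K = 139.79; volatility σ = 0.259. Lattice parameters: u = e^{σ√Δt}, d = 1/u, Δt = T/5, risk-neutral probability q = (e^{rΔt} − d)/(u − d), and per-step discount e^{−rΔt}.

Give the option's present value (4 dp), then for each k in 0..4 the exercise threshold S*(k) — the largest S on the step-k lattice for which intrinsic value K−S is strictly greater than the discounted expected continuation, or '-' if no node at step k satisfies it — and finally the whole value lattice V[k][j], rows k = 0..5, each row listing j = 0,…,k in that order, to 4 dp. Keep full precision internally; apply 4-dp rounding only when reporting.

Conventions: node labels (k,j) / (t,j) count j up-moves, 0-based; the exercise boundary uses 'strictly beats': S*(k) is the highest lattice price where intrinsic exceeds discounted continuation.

price = 11.6485
boundary = - - 111.8454 101.5999 111.8454
tree:
11.6485
18.4310 5.6757
27.9446 10.0894 1.7557
38.1901 17.2804 3.7174 0.0000
47.4970 27.9446 7.8711 0.0000 0.0000
55.9514 38.1901 16.6660 0.0000 0.0000 0.0000

params: Δt=0.13760 u=1.10084 d=0.90840 q=0.52341 e^(-rΔt)=0.99096
t_5 payoffs: 55.9514 38.1901 16.6660 0.0000 0.0000 0.0000
t_4: node(4,0) S=92.2930 payoff=47.4970 vs cont=46.2333 → 47.4970 [stop]  node(4,1) S=111.8454 payoff=27.9446 vs cont=26.6808 → 27.9446 [stop]  node(4,2) S=135.5400 payoff=4.2500 vs cont=7.8711 → 7.8711 [wait]  node(4,3) S=164.2544 payoff=0.0000 vs cont=0.0000 → 0.0000 [wait]  node(4,4) S=199.0519 payoff=0.0000 vs cont=0.0000 → 0.0000 [wait]  ⇒ S*(4)=111.8454
t_3: node(3,0) S=101.5999 payoff=38.1901 vs cont=36.9263 → 38.1901 [stop]  node(3,1) S=123.1240 payoff=16.6660 vs cont=17.2804 → 17.2804 [wait]  node(3,2) S=149.2080 payoff=0.0000 vs cont=3.7174 → 3.7174 [wait]  node(3,3) S=180.8180 payoff=0.0000 vs cont=0.0000 → 0.0000 [wait]  ⇒ S*(3)=101.5999
t_2: node(2,0) S=111.8454 payoff=27.9446 vs cont=26.9995 → 27.9446 [stop]  node(2,1) S=135.5400 payoff=4.2500 vs cont=10.0894 → 10.0894 [wait]  node(2,2) S=164.2544 payoff=0.0000 vs cont=1.7557 → 1.7557 [wait]  ⇒ S*(2)=111.8454
t_1: node(1,0) S=123.1240 payoff=16.6660 vs cont=18.4310 → 18.4310 [wait]  node(1,1) S=149.2080 payoff=0.0000 vs cont=5.6757 → 5.6757 [wait]  ⇒ S*(1)=-
t_0: node(0,0) S=135.5400 payoff=4.2500 vs cont=11.6485 → 11.6485 [wait]  ⇒ S*(0)=-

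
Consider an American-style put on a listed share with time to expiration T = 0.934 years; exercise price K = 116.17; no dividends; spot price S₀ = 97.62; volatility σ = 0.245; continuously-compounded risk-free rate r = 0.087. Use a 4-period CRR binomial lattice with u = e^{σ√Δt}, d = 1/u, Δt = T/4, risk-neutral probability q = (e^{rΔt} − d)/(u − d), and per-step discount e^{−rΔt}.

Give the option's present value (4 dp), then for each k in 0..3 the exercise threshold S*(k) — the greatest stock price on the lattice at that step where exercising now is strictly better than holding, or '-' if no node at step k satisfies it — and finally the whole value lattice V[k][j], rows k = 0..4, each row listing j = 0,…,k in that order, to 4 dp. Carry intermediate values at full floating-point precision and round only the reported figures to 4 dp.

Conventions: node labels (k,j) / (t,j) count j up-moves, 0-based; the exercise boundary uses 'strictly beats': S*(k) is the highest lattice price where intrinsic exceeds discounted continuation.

price = 18.5500
boundary = 97.6200 86.7208 97.6200 86.7208
tree:
18.5500
29.4492 9.9624
39.1315 18.5500 3.4969
47.7328 29.4492 8.0541 0.0000
55.3737 39.1315 18.5500 0.0000 0.0000

Δt=0.23350, u=1.12568, d=0.88835, q=0.55691, disc=e^(-rΔt)=0.97989
k=4 terminal: V=max(K-S,0) → 55.3737 39.1315 18.5500 0.0000 0.0000
k=3: j=0 S=68.4372 intr=47.7328 cont=45.3966 V=47.7328[EX]; j=1 S=86.7208 intr=29.4492 cont=27.1131 V=29.4492[EX]; j=2 S=109.8890 intr=6.2810 cont=8.0541 V=8.0541[hold]; j=3 S=139.2468 intr=0.0000 cont=0.0000 V=0.0000[hold]  S*(3)=86.7208
k=2: j=0 S=77.0385 intr=39.1315 cont=36.7954 V=39.1315[EX]; j=1 S=97.6200 intr=18.5500 cont=17.1815 V=18.5500[EX]; j=2 S=123.7000 intr=0.0000 cont=3.4969 V=3.4969[hold]  S*(2)=97.6200
k=1: j=0 S=86.7208 intr=29.4492 cont=27.1131 V=29.4492[EX]; j=1 S=109.8890 intr=6.2810 cont=9.9624 V=9.9624[hold]  S*(1)=86.7208
k=0: j=0 S=97.6200 intr=18.5500 cont=18.2228 V=18.5500[EX]  S*(0)=97.6200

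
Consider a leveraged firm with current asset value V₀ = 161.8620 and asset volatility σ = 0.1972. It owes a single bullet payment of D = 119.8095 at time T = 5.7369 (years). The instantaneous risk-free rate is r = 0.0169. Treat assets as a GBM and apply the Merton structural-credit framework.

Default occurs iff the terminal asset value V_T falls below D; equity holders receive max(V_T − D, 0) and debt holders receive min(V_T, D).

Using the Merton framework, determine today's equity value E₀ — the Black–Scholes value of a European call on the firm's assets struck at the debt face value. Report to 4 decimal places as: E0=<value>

Equity is a call on the firm's assets struck at D = 119.8095:
d₁ = [ln(V₀/D) + (r + σ²/2)T] / (σ√T)
   = [ln(161.8620/119.8095) + (0.0169 + 0.5·0.1972²)·5.7369] / (0.1972·√5.7369)
   = [0.300841 + 0.208501] / 0.472330 = 1.078362
d₂ = d₁ − σ√T = 1.078362 − 0.472330 = 0.606032
N(d₁) = 0.859564,  N(d₂) = 0.727753,  e^(−rT) = 0.907598
E₀ = V₀·N(d₁) − D·e^(−rT)·N(d₂)
   = 161.8620·0.859564 − 119.8095·0.907598·0.727753 = 59.995660

E0=59.9957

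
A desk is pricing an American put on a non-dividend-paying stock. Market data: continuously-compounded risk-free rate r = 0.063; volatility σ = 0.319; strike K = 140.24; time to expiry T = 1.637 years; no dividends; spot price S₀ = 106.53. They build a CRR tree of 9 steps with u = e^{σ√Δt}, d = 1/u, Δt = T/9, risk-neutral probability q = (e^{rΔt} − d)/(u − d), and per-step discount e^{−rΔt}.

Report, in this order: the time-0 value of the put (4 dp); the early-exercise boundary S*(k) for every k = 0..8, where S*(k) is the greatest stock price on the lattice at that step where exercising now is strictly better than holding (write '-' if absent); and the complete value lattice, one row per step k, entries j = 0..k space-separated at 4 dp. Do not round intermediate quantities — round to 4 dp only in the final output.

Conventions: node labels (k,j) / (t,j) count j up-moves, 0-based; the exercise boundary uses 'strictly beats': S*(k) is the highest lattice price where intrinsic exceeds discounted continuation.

params: Δt=0.18189 u=1.14574 d=0.87280 q=0.50827 e^(-rΔt)=0.98861
t_9 payoffs: 108.9284 99.1368 86.2832 69.4101 47.2606 18.1846 0.0000 0.0000 0.0000 0.0000
t_8: node(8,0) S=35.8749 payoff=104.3651 vs cont=102.7672 → 104.3651 [stop]  node(8,1) S=47.0935 payoff=93.1465 vs cont=91.5486 → 93.1465 [stop]  node(8,2) S=61.8204 payoff=78.4196 vs cont=76.8218 → 78.4196 [stop]  node(8,3) S=81.1525 payoff=59.0875 vs cont=57.4897 → 59.0875 [stop]  node(8,4) S=106.5300 payoff=33.7100 vs cont=32.1122 → 33.7100 [stop]  node(8,5) S=139.8435 payoff=0.3965 vs cont=8.8401 → 8.8401 [wait]  node(8,6) S=183.5745 payoff=0.0000 vs cont=0.0000 → 0.0000 [wait]  node(8,7) S=240.9809 payoff=0.0000 vs cont=0.0000 → 0.0000 [wait]  node(8,8) S=316.3391 payoff=0.0000 vs cont=0.0000 → 0.0000 [wait]  ⇒ S*(8)=106.5300
t_7: node(7,0) S=41.1032 payoff=99.1368 vs cont=97.5389 → 99.1368 [stop]  node(7,1) S=53.9568 payoff=86.2832 vs cont=84.6853 → 86.2832 [stop]  node(7,2) S=70.8299 payoff=69.4101 vs cont=67.8123 → 69.4101 [stop]  node(7,3) S=92.9794 payoff=47.2606 vs cont=45.6627 → 47.2606 [stop]  node(7,4) S=122.0554 payoff=18.1846 vs cont=20.8294 → 20.8294 [wait]  node(7,5) S=160.2239 payoff=0.0000 vs cont=4.2975 → 4.2975 [wait]  node(7,6) S=210.3282 payoff=0.0000 vs cont=0.0000 → 0.0000 [wait]  node(7,7) S=276.1008 payoff=0.0000 vs cont=0.0000 → 0.0000 [wait]  ⇒ S*(7)=92.9794
t_6: node(6,0) S=47.0935 payoff=93.1465 vs cont=91.5486 → 93.1465 [stop]  node(6,1) S=61.8204 payoff=78.4196 vs cont=76.8218 → 78.4196 [stop]  node(6,2) S=81.1525 payoff=59.0875 vs cont=57.4897 → 59.0875 [stop]  node(6,3) S=106.5300 payoff=33.7100 vs cont=33.4411 → 33.7100 [stop]  node(6,4) S=139.8435 payoff=0.3965 vs cont=12.2852 → 12.2852 [wait]  node(6,5) S=183.5745 payoff=0.0000 vs cont=2.0891 → 2.0891 [wait]  node(6,6) S=240.9809 payoff=0.0000 vs cont=0.0000 → 0.0000 [wait]  ⇒ S*(6)=106.5300
t_5: node(5,0) S=53.9568 payoff=86.2832 vs cont=84.6853 → 86.2832 [stop]  node(5,1) S=70.8299 payoff=69.4101 vs cont=67.8123 → 69.4101 [stop]  node(5,2) S=92.9794 payoff=47.2606 vs cont=45.6627 → 47.2606 [stop]  node(5,3) S=122.0554 payoff=18.1846 vs cont=22.5605 → 22.5605 [wait]  node(5,4) S=160.2239 payoff=0.0000 vs cont=7.0220 → 7.0220 [wait]  node(5,5) S=210.3282 payoff=0.0000 vs cont=1.0156 → 1.0156 [wait]  ⇒ S*(5)=92.9794
t_4: node(4,0) S=61.8204 payoff=78.4196 vs cont=76.8218 → 78.4196 [stop]  node(4,1) S=81.1525 payoff=59.0875 vs cont=57.4897 → 59.0875 [stop]  node(4,2) S=106.5300 payoff=33.7100 vs cont=34.3109 → 34.3109 [wait]  node(4,3) S=139.8435 payoff=0.3965 vs cont=14.4957 → 14.4957 [wait]  node(4,4) S=183.5745 payoff=0.0000 vs cont=3.9239 → 3.9239 [wait]  ⇒ S*(4)=81.1525
t_3: node(3,0) S=70.8299 payoff=69.4101 vs cont=67.8123 → 69.4101 [stop]  node(3,1) S=92.9794 payoff=47.2606 vs cont=45.9647 → 47.2606 [stop]  node(3,2) S=122.0554 payoff=18.1846 vs cont=23.9634 → 23.9634 [wait]  node(3,3) S=160.2239 payoff=0.0000 vs cont=9.0185 → 9.0185 [wait]  ⇒ S*(3)=92.9794
t_2: node(2,0) S=81.1525 payoff=59.0875 vs cont=57.4897 → 59.0875 [stop]  node(2,1) S=106.5300 payoff=33.7100 vs cont=35.0159 → 35.0159 [wait]  node(2,2) S=139.8435 payoff=0.3965 vs cont=16.1809 → 16.1809 [wait]  ⇒ S*(2)=81.1525
t_1: node(1,0) S=92.9794 payoff=47.2606 vs cont=46.3189 → 47.2606 [stop]  node(1,1) S=122.0554 payoff=18.1846 vs cont=25.1528 → 25.1528 [wait]  ⇒ S*(1)=92.9794
t_0: node(0,0) S=106.5300 payoff=33.7100 vs cont=35.6135 → 35.6135 [wait]  ⇒ S*(0)=-

price = 35.6135
boundary = - 92.9794 81.1525 92.9794 81.1525 92.9794 106.5300 92.9794 106.5300
tree:
35.6135
47.2606 25.1528
59.0875 35.0159 16.1809
69.4101 47.2606 23.9634 9.0185
78.4196 59.0875 34.3109 14.4957 3.9239
86.2832 69.4101 47.2606 22.5605 7.0220 1.0156
93.1465 78.4196 59.0875 33.7100 12.2852 2.0891 0.0000
99.1368 86.2832 69.4101 47.2606 20.8294 4.2975 0.0000 0.0000
104.3651 93.1465 78.4196 59.0875 33.7100 8.8401 0.0000 0.0000 0.0000
108.9284 99.1368 86.2832 69.4101 47.2606 18.1846 0.0000 0.0000 0.0000 0.0000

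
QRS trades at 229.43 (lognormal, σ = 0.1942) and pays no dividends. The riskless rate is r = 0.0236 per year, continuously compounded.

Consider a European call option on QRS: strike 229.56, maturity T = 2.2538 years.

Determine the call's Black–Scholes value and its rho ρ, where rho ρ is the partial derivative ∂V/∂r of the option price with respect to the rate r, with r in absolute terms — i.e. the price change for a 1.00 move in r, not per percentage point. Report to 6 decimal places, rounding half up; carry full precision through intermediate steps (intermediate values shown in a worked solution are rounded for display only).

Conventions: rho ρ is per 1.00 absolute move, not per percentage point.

price = 32.207638
ρ = 252.085655

σ√T = 0.1942·√2.2538 = 0.291546
d₁ = (ln(S/K) + (r+σ²/2)T) / (σ√T) = (ln(229.43/229.56) + (0.0236+0.1942²/2)·2.2538) / 0.291546 = (-0.000566 + 0.095689) / 0.291546 = 0.326270
d₂ = d₁ − σ√T = 0.326270 − 0.291546 = 0.034724
e^{−rT} = 0.948200
N(d₁) = 0.627890,  N(d₂) = 0.513850
Call price V = S·N(d₁) − K·e^{−rT}·N(d₂) = 144.056806 − 111.849168 = 32.207638
ρ = K·T·e^{−rT}·N(d₂) = 252.085655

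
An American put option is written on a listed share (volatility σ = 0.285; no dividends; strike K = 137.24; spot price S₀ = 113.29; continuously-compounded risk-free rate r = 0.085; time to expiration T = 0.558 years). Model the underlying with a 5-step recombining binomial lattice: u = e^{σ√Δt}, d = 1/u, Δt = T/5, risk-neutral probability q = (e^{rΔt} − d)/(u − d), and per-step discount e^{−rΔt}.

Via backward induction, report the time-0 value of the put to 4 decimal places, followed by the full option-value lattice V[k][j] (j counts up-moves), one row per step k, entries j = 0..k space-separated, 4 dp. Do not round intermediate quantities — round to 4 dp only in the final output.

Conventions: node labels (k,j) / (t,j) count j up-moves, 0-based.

Δt=0.11160  u=1.09989  d=0.90918  q=0.52619  discount=0.99056
step 5 (expiry): payoffs max(K−S,0) = 66.8601 52.0976 34.2386 12.6336 0.0000 0.0000
k=4: (k=4,j=0): S=77.4100, K−S=59.8300, hold=58.5343 ⇒ V=59.8300 exercise | (k=4,j=1): S=93.6471, K−S=43.5929, hold=42.2972 ⇒ V=43.5929 exercise | (k=4,j=2): S=113.2900, K−S=23.9500, hold=22.6543 ⇒ V=23.9500 exercise | (k=4,j=3): S=137.0531, K−S=0.1869, hold=5.9294 ⇒ V=5.9294 continue | (k=4,j=4): S=165.8006, K−S=0.0000, hold=0.0000 ⇒ V=0.0000 continue
k=3: (k=3,j=0): S=85.1424, K−S=52.0976, hold=50.8019 ⇒ V=52.0976 exercise | (k=3,j=1): S=103.0014, K−S=34.2386, hold=32.9429 ⇒ V=34.2386 exercise | (k=3,j=2): S=124.6064, K−S=12.6336, hold=14.3311 ⇒ V=14.3311 continue | (k=3,j=3): S=150.7431, K−S=0.0000, hold=2.7829 ⇒ V=2.7829 continue
k=2: (k=2,j=0): S=93.6471, K−S=43.5929, hold=42.2972 ⇒ V=43.5929 exercise | (k=2,j=1): S=113.2900, K−S=23.9500, hold=23.5390 ⇒ V=23.9500 exercise | (k=2,j=2): S=137.0531, K−S=0.1869, hold=8.1765 ⇒ V=8.1765 continue
k=1: (k=1,j=0): S=103.0014, K−S=34.2386, hold=32.9429 ⇒ V=34.2386 exercise | (k=1,j=1): S=124.6064, K−S=12.6336, hold=15.5023 ⇒ V=15.5023 continue
k=0: (k=0,j=0): S=113.2900, K−S=23.9500, hold=24.1495 ⇒ V=24.1495 continue

price = 24.1495
tree:
24.1495
34.2386 15.5023
43.5929 23.9500 8.1765
52.0976 34.2386 14.3311 2.7829
59.8300 43.5929 23.9500 5.9294 0.0000
66.8601 52.0976 34.2386 12.6336 0.0000 0.0000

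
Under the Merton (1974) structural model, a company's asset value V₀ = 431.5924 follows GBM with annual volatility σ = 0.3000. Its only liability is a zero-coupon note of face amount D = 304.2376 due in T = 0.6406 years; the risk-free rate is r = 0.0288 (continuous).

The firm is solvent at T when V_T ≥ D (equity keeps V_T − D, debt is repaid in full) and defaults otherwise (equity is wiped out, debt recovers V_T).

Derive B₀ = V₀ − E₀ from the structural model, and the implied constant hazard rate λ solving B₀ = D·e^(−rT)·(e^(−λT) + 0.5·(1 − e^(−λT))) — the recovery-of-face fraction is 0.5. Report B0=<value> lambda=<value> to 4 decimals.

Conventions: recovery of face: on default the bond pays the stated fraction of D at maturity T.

B0=296.3466 lambda=0.0245

Equity is a call on the firm's assets struck at D = 304.2376:
d₁ = [ln(V₀/D) + (r + σ²/2)T] / (σ√T)
   = [ln(431.5924/304.2376) + (0.0288 + 0.5·0.3000²)·0.6406] / (0.3000·√0.6406)
   = [0.349673 + 0.047276] / 0.240112 = 1.653179
d₂ = d₁ − σ√T = 1.653179 − 0.240112 = 1.413067
N(d₁) = 0.950853,  N(d₂) = 0.921182,  e^(−rT) = 0.981720
E₀ = V₀·N(d₁) − D·e^(−rT)·N(d₂)
   = 431.5924·0.950853 − 304.2376·0.981720·0.921182 = 135.245815
B₀ = V₀ − E₀ = 431.5924 − 135.245815 = 296.346585
e^(−λT) = (B₀·e^(rT)/D − 0.5)/(1 − 0.5) = (296.3466·1.018621/304.2376 − 0.5)/0.5 = 0.98440119
λ = −ln(0.98440119)/0.6406 = 0.024542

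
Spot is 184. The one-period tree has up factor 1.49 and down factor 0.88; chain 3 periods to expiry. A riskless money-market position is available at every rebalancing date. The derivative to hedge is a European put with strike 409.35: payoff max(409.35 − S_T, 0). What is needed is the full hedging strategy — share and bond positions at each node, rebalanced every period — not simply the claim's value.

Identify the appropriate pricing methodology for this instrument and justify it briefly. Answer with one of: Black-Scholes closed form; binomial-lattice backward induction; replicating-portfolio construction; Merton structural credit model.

framework: replicating-portfolio construction

Key observation: a price alone would not answer the question — the per-node share/bond construction on the spot-184, 1.49/0.88 tree is required, and only the replicating-portfolio method yields it.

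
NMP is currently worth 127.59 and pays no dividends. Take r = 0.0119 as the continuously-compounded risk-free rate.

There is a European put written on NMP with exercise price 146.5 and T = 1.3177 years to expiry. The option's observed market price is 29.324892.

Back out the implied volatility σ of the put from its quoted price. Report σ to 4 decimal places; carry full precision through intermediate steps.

sigma = 0.3222

At σ = 0.3222 the Black–Scholes value reproduces the quote:
σ√T = 0.3222·√1.3177 = 0.369857
d₁ = (ln(S/K) + (r+σ²/2)T) / (σ√T) = (ln(127.59/146.5) + (0.0119+0.3222²/2)·1.3177) / 0.369857 = (-0.138203 + 0.084078) / 0.369857 = -0.146342
d₂ = d₁ − σ√T = -0.146342 − 0.369857 = -0.516199
e^{−rT} = 0.984442
N(−d₁) = 0.558174,  N(−d₂) = 0.697142
V = K·e^{−rT}·N(−d₂) − S·N(−d₁) = 100.542364 − 71.217472 = 29.324892 (matching the quote); vega is positive throughout, so no other σ reproduces this price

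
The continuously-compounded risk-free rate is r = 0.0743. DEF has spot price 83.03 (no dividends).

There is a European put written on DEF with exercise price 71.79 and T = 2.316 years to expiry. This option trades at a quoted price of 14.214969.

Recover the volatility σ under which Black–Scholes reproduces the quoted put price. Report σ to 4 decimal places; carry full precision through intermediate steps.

At σ = 0.5689 the Black–Scholes value reproduces the quote:
σ√T = 0.5689·√2.316 = 0.865775
d₁ = (ln(S/K) + (r+σ²/2)T) / (σ√T) = (ln(83.03/71.79) + (0.0743+0.5689²/2)·2.316) / 0.865775 = (0.145457 + 0.546862) / 0.865775 = 0.799652
d₂ = d₁ − σ√T = 0.799652 − 0.865775 = -0.066123
e^{−rT} = 0.841913
N(−d₁) = 0.211956,  N(−d₂) = 0.526360
V = K·e^{−rT}·N(−d₂) − S·N(−d₁) = 31.813692 − 17.598723 = 14.214969 (the quoted price), and the Black–Scholes price is strictly increasing in σ, so σ is unique

sigma = 0.5689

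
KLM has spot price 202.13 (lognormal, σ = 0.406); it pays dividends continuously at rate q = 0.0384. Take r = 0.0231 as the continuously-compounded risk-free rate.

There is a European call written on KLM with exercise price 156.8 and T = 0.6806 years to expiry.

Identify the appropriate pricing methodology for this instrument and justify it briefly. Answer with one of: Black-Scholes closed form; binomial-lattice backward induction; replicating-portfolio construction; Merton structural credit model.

framework: Black-Scholes closed form

Key observation: the strike-156.8 call on KLM is European-exercise on a continuously-modelled lognormal underlying, so its value is a single closed-form evaluation.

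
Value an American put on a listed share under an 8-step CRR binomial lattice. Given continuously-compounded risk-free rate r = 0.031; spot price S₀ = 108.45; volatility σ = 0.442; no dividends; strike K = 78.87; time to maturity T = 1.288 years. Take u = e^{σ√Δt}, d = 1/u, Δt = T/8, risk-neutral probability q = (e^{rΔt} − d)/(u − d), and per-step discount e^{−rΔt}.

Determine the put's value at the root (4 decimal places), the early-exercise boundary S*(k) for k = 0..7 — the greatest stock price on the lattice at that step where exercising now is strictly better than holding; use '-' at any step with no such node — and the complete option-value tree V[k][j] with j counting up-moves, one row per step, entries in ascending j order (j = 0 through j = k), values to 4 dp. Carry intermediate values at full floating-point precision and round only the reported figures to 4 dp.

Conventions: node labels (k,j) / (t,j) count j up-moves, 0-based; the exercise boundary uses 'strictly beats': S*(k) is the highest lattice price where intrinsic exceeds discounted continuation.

params: Δt=0.16100 u=1.19405 d=0.83749 q=0.46981 e^(-rΔt)=0.99502
t_8 payoffs: 52.6250 41.4510 25.5195 2.8052 0.0000 0.0000 0.0000 0.0000 0.0000
t_7: node(7,0) S=31.3379 payoff=47.5321 vs cont=47.1395 → 47.5321 [stop]  node(7,1) S=44.6802 payoff=34.1898 vs cont=33.7971 → 34.1898 [stop]  node(7,2) S=63.7032 payoff=15.1668 vs cont=14.7742 → 15.1668 [stop]  node(7,3) S=90.8253 payoff=0.0000 vs cont=1.4799 → 1.4799 [wait]  node(7,4) S=129.4948 payoff=0.0000 vs cont=0.0000 → 0.0000 [wait]  node(7,5) S=184.6282 payoff=0.0000 vs cont=0.0000 → 0.0000 [wait]  node(7,6) S=263.2351 payoff=0.0000 vs cont=0.0000 → 0.0000 [wait]  node(7,7) S=375.3094 payoff=0.0000 vs cont=0.0000 → 0.0000 [wait]  ⇒ S*(7)=63.7032
t_6: node(6,0) S=37.4190 payoff=41.4510 vs cont=41.0583 → 41.4510 [stop]  node(6,1) S=53.3505 payoff=25.5195 vs cont=25.1269 → 25.5195 [stop]  node(6,2) S=76.0648 payoff=2.8052 vs cont=8.6931 → 8.6931 [wait]  node(6,3) S=108.4500 payoff=0.0000 vs cont=0.7807 → 0.7807 [wait]  node(6,4) S=154.6234 payoff=0.0000 vs cont=0.0000 → 0.0000 [wait]  node(6,5) S=220.4555 payoff=0.0000 vs cont=0.0000 → 0.0000 [wait]  node(6,6) S=314.3161 payoff=0.0000 vs cont=0.0000 → 0.0000 [wait]  ⇒ S*(6)=53.3505
t_5: node(5,0) S=44.6802 payoff=34.1898 vs cont=33.7971 → 34.1898 [stop]  node(5,1) S=63.7032 payoff=15.1668 vs cont=17.5266 → 17.5266 [wait]  node(5,2) S=90.8253 payoff=0.0000 vs cont=4.9510 → 4.9510 [wait]  node(5,3) S=129.4948 payoff=0.0000 vs cont=0.4119 → 0.4119 [wait]  node(5,4) S=184.6282 payoff=0.0000 vs cont=0.0000 → 0.0000 [wait]  node(5,5) S=263.2351 payoff=0.0000 vs cont=0.0000 → 0.0000 [wait]  ⇒ S*(5)=44.6802
t_4: node(4,0) S=53.3505 payoff=25.5195 vs cont=26.2300 → 26.2300 [wait]  node(4,1) S=76.0648 payoff=2.8052 vs cont=11.5606 → 11.5606 [wait]  node(4,2) S=108.4500 payoff=0.0000 vs cont=2.8044 → 2.8044 [wait]  node(4,3) S=154.6234 payoff=0.0000 vs cont=0.2173 → 0.2173 [wait]  node(4,4) S=220.4555 payoff=0.0000 vs cont=0.0000 → 0.0000 [wait]  ⇒ S*(4)=-
t_3: node(3,0) S=63.7032 payoff=15.1668 vs cont=19.2419 → 19.2419 [wait]  node(3,1) S=90.8253 payoff=0.0000 vs cont=7.4098 → 7.4098 [wait]  node(3,2) S=129.4948 payoff=0.0000 vs cont=1.5810 → 1.5810 [wait]  node(3,3) S=184.6282 payoff=0.0000 vs cont=0.1146 → 0.1146 [wait]  ⇒ S*(3)=-
t_2: node(2,0) S=76.0648 payoff=2.8052 vs cont=13.6149 → 13.6149 [wait]  node(2,1) S=108.4500 payoff=0.0000 vs cont=4.6481 → 4.6481 [wait]  node(2,2) S=154.6234 payoff=0.0000 vs cont=0.8877 → 0.8877 [wait]  ⇒ S*(2)=-
t_1: node(1,0) S=90.8253 payoff=0.0000 vs cont=9.3554 → 9.3554 [wait]  node(1,1) S=129.4948 payoff=0.0000 vs cont=2.8671 → 2.8671 [wait]  ⇒ S*(1)=-
t_0: node(0,0) S=108.4500 payoff=0.0000 vs cont=6.2757 → 6.2757 [wait]  ⇒ S*(0)=-

price = 6.2757
boundary = - - - - - 44.6802 53.3505 63.7032
tree:
6.2757
9.3554 2.8671
13.6149 4.6481 0.8877
19.2419 7.4098 1.5810 0.1146
26.2300 11.5606 2.8044 0.2173 0.0000
34.1898 17.5266 4.9510 0.4119 0.0000 0.0000
41.4510 25.5195 8.6931 0.7807 0.0000 0.0000 0.0000
47.5321 34.1898 15.1668 1.4799 0.0000 0.0000 0.0000 0.0000
52.6250 41.4510 25.5195 2.8052 0.0000 0.0000 0.0000 0.0000 0.0000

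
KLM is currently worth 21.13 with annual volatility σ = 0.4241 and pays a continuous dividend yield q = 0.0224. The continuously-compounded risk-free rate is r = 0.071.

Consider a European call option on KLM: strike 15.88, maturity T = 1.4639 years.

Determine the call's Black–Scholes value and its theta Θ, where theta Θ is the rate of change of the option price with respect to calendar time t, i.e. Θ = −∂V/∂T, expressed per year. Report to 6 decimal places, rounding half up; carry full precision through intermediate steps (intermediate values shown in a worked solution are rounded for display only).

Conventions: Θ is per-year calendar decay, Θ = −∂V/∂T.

price = 7.377025
Θ = -1.209374

σ√T = 0.4241·√1.4639 = 0.513126
d₁ = (ln(S/K) + (r−q+σ²/2)T) / (σ√T) = (ln(21.13/15.88) + (0.071−0.0224+0.4241²/2)·1.4639) / 0.513126 = (0.285633 + 0.202795) / 0.513126 = 0.951868
d₂ = d₁ − σ√T = 0.951868 − 0.513126 = 0.438742
e^{−rT} = 0.901282
e^{−qT} = 0.967740
N(d₁) = 0.829418,  N(d₂) = 0.669576
Call price V = S·e^{−qT}·N(d₁) − K·e^{−rT}·N(d₂) = 16.960234 − 9.583209 = 7.377025
φ(d₁) = (1/√(2π))·e^{−d₁²/2} = 0.253608
Θ = −S·e^{−qT}·φ(d₁)·σ/(2√T) + q·S·e^{−qT}·N(d₁) − r·K·e^{−rT}·N(d₂) = −0.908875 + 0.379909 − 0.680408 = -1.209374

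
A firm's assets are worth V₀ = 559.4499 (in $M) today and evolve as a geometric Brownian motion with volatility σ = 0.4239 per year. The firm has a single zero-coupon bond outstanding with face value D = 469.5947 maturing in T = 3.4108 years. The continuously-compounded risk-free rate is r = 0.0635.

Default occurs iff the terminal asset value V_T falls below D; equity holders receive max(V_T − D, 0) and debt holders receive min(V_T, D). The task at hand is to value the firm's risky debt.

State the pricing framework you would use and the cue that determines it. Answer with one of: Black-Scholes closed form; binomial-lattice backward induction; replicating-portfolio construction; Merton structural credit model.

framework: Merton structural credit model

Key observation: the asked-for credit quantity lives on the firm's capital structure — asset value, asset volatility, debt face 469.5947 — which is the structural model's domain.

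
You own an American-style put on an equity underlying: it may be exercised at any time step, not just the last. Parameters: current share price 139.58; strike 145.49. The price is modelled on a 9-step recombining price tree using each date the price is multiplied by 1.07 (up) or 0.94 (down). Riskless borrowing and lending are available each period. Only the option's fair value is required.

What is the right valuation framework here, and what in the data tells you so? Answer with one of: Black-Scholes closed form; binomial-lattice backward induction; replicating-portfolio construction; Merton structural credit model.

Key observation: early exercise of the strike-145.49 put must be checked at each of the 9 dates (spot 139.58), which forces a node-by-node comparison of intrinsic and continuation value backward from expiry.

framework: binomial-lattice backward induction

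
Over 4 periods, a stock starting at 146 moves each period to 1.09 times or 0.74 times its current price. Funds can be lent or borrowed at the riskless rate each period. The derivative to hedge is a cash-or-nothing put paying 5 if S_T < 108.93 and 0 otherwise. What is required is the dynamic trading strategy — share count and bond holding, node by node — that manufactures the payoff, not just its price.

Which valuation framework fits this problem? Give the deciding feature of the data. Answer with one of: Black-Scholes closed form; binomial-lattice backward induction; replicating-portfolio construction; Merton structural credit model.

Key observation: since the answer must list Δ and B at each node of the 1.09/0.74 lattice on 146, the replicating-portfolio method — solving the two-state system at every node — is the one that applies.

framework: replicating-portfolio construction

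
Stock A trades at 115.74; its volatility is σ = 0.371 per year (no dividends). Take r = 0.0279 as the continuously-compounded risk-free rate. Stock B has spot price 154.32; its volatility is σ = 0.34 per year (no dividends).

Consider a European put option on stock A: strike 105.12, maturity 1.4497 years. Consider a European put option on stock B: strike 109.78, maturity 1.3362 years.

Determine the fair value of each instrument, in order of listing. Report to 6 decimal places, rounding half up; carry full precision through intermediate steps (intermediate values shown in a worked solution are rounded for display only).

[stock A put K=105.12]
σ√T = 0.371·√1.4497 = 0.446697
d₁ = (ln(S/K) + (r+σ²/2)T) / (σ√T) = (ln(115.74/105.12) + (0.0279+0.371²/2)·1.4497) / 0.446697 = (0.096244 + 0.140216) / 0.446697 = 0.529351
d₂ = d₁ − σ√T = 0.529351 − 0.446697 = 0.082654
e^{−rT} = 0.960360
N(−d₁) = 0.298281,  N(−d₂) = 0.467063
price = K·e^{−rT}·N(−d₂) − S·N(−d₁) = 47.151485 − 34.523044 = 12.628441
[stock B put K=109.78]
σ√T = 0.34·√1.3362 = 0.393020
d₁ = (ln(S/K) + (r+σ²/2)T) / (σ√T) = (ln(154.32/109.78) + (0.0279+0.34²/2)·1.3362) / 0.393020 = (0.340550 + 0.114512) / 0.393020 = 1.157861
d₂ = d₁ − σ√T = 1.157861 − 0.393020 = 0.764841
e^{−rT} = 0.963406
N(−d₁) = 0.123460,  N(−d₂) = 0.222183
price = K·e^{−rT}·N(−d₂) − S·N(−d₁) = 23.498712 − 19.052421 = 4.446291

price(stock A put K=105.12) = 12.628441
price(stock B put K=109.78) = 4.446291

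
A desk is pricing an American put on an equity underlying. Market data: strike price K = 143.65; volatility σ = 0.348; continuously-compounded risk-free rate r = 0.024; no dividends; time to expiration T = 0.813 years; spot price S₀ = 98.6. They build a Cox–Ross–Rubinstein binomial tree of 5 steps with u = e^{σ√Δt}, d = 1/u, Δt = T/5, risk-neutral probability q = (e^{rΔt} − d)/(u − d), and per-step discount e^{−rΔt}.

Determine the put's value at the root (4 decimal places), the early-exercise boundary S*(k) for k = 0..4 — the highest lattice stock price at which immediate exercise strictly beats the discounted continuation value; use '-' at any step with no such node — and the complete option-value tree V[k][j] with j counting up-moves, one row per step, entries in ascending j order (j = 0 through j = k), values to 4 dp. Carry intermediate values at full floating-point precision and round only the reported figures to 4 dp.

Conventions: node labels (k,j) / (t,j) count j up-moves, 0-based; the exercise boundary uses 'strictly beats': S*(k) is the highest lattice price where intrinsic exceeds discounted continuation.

Δt=0.16260  u=1.15065  d=0.86907  q=0.47886  discount=0.99611
step 5 (expiry): payoffs max(K−S,0) = 94.7665 78.9286 57.9593 30.1960 0.0000 0.0000
step 4: (k=4,j=0): S=56.2477, K−S=87.4023, hold=86.8428 ⇒ V=87.4023 exercise | (k=4,j=1): S=74.4716, K−S=69.1784, hold=68.6189 ⇒ V=69.1784 exercise | (k=4,j=2): S=98.6000, K−S=45.0500, hold=44.4905 ⇒ V=45.0500 exercise | (k=4,j=3): S=130.5458, K−S=13.1042, hold=15.6750 ⇒ V=15.6750 continue | (k=4,j=4): S=172.8419, K−S=0.0000, hold=0.0000 ⇒ V=0.0000 continue  boundary S*=98.6000
step 3: (k=3,j=0): S=64.7214, K−S=78.9286, hold=78.3691 ⇒ V=78.9286 exercise | (k=3,j=1): S=85.6907, K−S=57.9593, hold=57.3998 ⇒ V=57.9593 exercise | (k=3,j=2): S=113.4540, K−S=30.1960, hold=30.8627 ⇒ V=30.8627 continue | (k=3,j=3): S=150.2124, K−S=0.0000, hold=8.1370 ⇒ V=8.1370 continue  boundary S*=85.6907
step 2: (k=2,j=0): S=74.4716, K−S=69.1784, hold=68.6189 ⇒ V=69.1784 exercise | (k=2,j=1): S=98.6000, K−S=45.0500, hold=44.8086 ⇒ V=45.0500 exercise | (k=2,j=2): S=130.5458, K−S=13.1042, hold=19.9024 ⇒ V=19.9024 continue  boundary S*=98.6000
step 1: (k=1,j=0): S=85.6907, K−S=57.9593, hold=57.3998 ⇒ V=57.9593 exercise | (k=1,j=1): S=113.4540, K−S=30.1960, hold=32.8792 ⇒ V=32.8792 continue  boundary S*=85.6907
step 0: (k=0,j=0): S=98.6000, K−S=45.0500, hold=45.7704 ⇒ V=45.7704 continue  boundary S*=-

price = 45.7704
boundary = - 85.6907 98.6000 85.6907 98.6000
tree:
45.7704
57.9593 32.8792
69.1784 45.0500 19.9024
78.9286 57.9593 30.8627 8.1370
87.4023 69.1784 45.0500 15.6750 0.0000
94.7665 78.9286 57.9593 30.1960 0.0000 0.0000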